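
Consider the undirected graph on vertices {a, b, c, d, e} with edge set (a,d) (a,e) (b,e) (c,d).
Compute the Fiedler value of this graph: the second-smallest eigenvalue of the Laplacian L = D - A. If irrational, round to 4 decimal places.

Each diagonal entry of L is the vertex degree and each off-diagonal entry is -1 where an edge is present, 0 otherwise; in the order [a, b, c, d, e] the diagonal is [2, 1, 1, 2, 2]. Computing the eigenvalues of L and sorting gives [0, 0.3820, 1.3820, 2.6180, 3.6180]. The Fiedler value lambda_2 = 0.3820 is strictly positive, so the graph is connected.

0.3820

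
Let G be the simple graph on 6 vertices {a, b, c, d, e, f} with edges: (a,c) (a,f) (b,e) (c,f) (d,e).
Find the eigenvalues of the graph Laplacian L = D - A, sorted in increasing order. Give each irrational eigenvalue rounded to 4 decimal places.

With the vertex order [a, b, c, d, e, f], the degrees are [2, 1, 2, 1, 2, 2], giving D = diag(2, 1, 2, 1, 2, 2) and L = D - A. Diagonalising L (or applying a numerical eigensolver to the 6x6 matrix) gives the spectrum above. The 2 zero eigenvalues correspond to the 2 connected components.

[0, 0, 1, 3, 3, 3]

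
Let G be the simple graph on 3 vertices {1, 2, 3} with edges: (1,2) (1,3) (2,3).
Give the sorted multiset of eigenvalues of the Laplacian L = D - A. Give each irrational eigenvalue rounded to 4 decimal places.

With the vertex order [1, 2, 3], the degrees are [2, 2, 2], giving D = diag(2, 2, 2) and L = D - A. Diagonalising L (or applying a numerical eigensolver to the 3x3 matrix) gives the spectrum above. The single zero eigenvalue shows the graph is connected. The largest eigenvalue, 3, is at most the vertex count 3.

[0, 3, 3]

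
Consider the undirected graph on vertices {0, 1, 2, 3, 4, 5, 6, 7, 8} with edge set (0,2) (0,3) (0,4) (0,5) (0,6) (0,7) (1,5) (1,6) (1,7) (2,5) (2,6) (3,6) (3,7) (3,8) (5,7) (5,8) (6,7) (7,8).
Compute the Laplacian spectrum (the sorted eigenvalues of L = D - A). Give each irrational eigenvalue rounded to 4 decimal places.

With the vertex order [0, 1, 2, 3, 4, 5, 6, 7, 8], the degrees are [6, 3, 3, 4, 1, 5, 5, 6, 3], giving D = diag(6, 3, 3, 4, 1, 5, 5, 6, 3) and L = D - A. Diagonalising L (or applying a numerical eigensolver to the 9x9 matrix) gives the spectrum above. The largest eigenvalue, 7.4675, is at most the vertex count 9.

[0, 0.9322, 2.4317, 2.8083, 3.6685, 5.4307, 6.0438, 7.2173, 7.4675]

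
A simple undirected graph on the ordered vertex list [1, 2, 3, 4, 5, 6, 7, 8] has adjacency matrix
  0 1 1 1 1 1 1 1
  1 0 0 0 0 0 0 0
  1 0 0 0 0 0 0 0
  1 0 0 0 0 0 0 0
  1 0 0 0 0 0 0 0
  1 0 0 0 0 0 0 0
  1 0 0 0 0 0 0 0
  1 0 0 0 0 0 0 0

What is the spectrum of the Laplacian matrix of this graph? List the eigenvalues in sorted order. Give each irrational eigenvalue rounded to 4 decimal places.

Each diagonal entry of L is the vertex degree and each off-diagonal entry is -1 where an edge is present, 0 otherwise; in the order [1, 2, 3, 4, 5, 6, 7, 8] the diagonal is [7, 1, 1, 1, 1, 1, 1, 1]. The multiplicity of 0 as a Laplacian eigenvalue equals the number of connected components. The single zero eigenvalue shows the graph is connected. The eigenvalues sum to 14, which equals trace(L) = 2|E|. There is one zero in the spectrum, matching the 1 component.

[0, 1, 1, 1, 1, 1, 1, 8]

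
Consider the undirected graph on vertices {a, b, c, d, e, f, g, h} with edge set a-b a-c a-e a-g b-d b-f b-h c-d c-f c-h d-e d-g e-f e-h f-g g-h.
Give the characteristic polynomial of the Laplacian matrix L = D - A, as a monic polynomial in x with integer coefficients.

x^8 - 32x^7 + 432x^6 - 3200x^5 + 14080x^4 - 36864x^3 + 53248x^2 - 32768x

With the vertex order [a, b, c, d, e, f, g, h], the degrees are [4, 4, 4, 4, 4, 4, 4, 4], giving D = diag(4, 4, 4, 4, 4, 4, 4, 4) and L = D - A. The eigenvalues of L are [0, 4, 4, 4, 4, 4, 4, 8]; the characteristic polynomial is the product of (x - lambda_i), which multiplies out to x^8 - 32x^7 + 432x^6 - 3200x^5 + 14080x^4 - 36864x^3 + 53248x^2 - 32768x. The coefficient of x^7 equals -trace(L) = -32, matching the sum of degrees. By the matrix-tree theorem the graph has (1/8) * product of the nonzero eigenvalues = 4096 spanning trees.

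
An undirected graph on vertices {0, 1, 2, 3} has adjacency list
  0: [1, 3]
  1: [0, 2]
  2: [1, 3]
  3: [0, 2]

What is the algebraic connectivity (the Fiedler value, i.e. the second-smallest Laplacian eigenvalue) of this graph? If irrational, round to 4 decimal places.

With the vertex order [0, 1, 2, 3], the degrees are [2, 2, 2, 2], giving D = diag(2, 2, 2, 2) and L = D - A. The sorted Laplacian eigenvalues are [0, 2, 2, 4]; the algebraic connectivity is the second entry, 2. By the matrix-tree theorem the graph has (1/4) * product of the nonzero eigenvalues = 4 spanning trees.

2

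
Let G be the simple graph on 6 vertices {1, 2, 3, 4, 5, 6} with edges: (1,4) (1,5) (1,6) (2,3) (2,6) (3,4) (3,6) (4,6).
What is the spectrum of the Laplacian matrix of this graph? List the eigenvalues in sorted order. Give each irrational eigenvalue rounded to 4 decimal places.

With the vertex order [1, 2, 3, 4, 5, 6], the degrees are [3, 2, 3, 3, 1, 4], giving D = diag(3, 2, 3, 3, 1, 4) and L = D - A. L is symmetric positive semidefinite, so every eigenvalue is real and nonnegative. The single zero eigenvalue shows the graph is connected. By the matrix-tree theorem the graph has (1/6) * product of the nonzero eigenvalues = 21 spanning trees.

[0, 0.7312, 2.1353, 3.4659, 4.5494, 5.1183]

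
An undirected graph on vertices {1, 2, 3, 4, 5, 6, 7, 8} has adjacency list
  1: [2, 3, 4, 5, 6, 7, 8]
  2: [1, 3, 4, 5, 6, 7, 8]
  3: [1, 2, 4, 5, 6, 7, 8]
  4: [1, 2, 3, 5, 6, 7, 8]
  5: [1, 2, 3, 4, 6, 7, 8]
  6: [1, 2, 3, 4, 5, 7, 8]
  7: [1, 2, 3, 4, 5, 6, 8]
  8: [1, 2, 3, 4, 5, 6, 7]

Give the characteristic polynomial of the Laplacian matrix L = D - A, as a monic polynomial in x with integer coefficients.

Each diagonal entry of L is the vertex degree and each off-diagonal entry is -1 where an edge is present, 0 otherwise; in the order [1, 2, 3, 4, 5, 6, 7, 8] the diagonal is [7, 7, 7, 7, 7, 7, 7, 7]. Computing det(xI - L) by cofactor expansion (or equivalently via sum-over-permutations) gives x^8 - 56x^7 + 1344x^6 - 17920x^5 + 143360x^4 - 688128x^3 + 1835008x^2 - 2097152x. The coefficient of x^7 equals -trace(L) = -56, matching the sum of degrees. The largest eigenvalue, 8, is at most the vertex count 8. The eigenvalues sum to 56, which equals trace(L) = 2|E|.

x^8 - 56x^7 + 1344x^6 - 17920x^5 + 143360x^4 - 688128x^3 + 1835008x^2 - 2097152x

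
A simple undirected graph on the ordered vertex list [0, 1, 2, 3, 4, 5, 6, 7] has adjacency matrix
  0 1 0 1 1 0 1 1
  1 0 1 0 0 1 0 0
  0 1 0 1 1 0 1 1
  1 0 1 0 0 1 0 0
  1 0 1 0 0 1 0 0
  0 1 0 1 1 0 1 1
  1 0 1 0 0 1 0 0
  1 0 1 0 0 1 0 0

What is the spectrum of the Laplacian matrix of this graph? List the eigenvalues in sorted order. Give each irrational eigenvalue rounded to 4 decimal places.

With the vertex order [0, 1, 2, 3, 4, 5, 6, 7], the degrees are [5, 3, 5, 3, 3, 5, 3, 3], giving D = diag(5, 3, 5, 3, 3, 5, 3, 3) and L = D - A. L is symmetric positive semidefinite, so every eigenvalue is real and nonnegative.

[0, 3, 3, 3, 3, 5, 5, 8]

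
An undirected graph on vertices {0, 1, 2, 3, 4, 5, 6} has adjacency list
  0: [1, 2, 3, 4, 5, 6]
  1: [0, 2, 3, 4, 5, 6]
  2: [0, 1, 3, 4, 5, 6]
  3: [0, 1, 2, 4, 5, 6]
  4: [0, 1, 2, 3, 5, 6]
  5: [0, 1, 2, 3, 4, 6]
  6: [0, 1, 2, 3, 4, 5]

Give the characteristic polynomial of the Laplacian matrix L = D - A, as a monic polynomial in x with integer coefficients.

x^7 - 42x^6 + 735x^5 - 6860x^4 + 36015x^3 - 100842x^2 + 117649x

Each diagonal entry of L is the vertex degree and each off-diagonal entry is -1 where an edge is present, 0 otherwise; in the order [0, 1, 2, 3, 4, 5, 6] the diagonal is [6, 6, 6, 6, 6, 6, 6]. The eigenvalues of L are [0, 7, 7, 7, 7, 7, 7]; the characteristic polynomial is the product of (x - lambda_i), which multiplies out to x^7 - 42x^6 + 735x^5 - 6860x^4 + 36015x^3 - 100842x^2 + 117649x. Since p(0) = det(-L) = 0, x divides p(x).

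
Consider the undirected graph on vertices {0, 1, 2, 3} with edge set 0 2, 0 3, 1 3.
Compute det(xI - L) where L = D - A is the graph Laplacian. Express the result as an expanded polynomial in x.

x^4 - 6x^3 + 10x^2 - 4x

Reading degrees in the order [0, 1, 2, 3] gives [2, 1, 1, 2]; set D = diag(2, 1, 1, 2) and form L = D - A. L has integer entries, so p(x) = det(xI - L) has integer coefficients. Expanding the determinant yields x^4 - 6x^3 + 10x^2 - 4x. The constant term is 0 because L is singular (the all-ones vector lies in its kernel). The largest eigenvalue, 3.4142, is at most the vertex count 4.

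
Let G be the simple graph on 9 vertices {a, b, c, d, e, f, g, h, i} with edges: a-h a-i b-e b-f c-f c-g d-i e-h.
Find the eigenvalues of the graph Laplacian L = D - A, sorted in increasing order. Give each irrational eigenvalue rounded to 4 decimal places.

[0, 0.1206, 0.4679, 1, 1.6527, 2.3473, 3, 3.5321, 3.8794]

With the vertex order [a, b, c, d, e, f, g, h, i], the degrees are [2, 2, 2, 1, 2, 2, 1, 2, 2], giving D = diag(2, 2, 2, 1, 2, 2, 1, 2, 2) and L = D - A. The multiplicity of 0 as a Laplacian eigenvalue equals the number of connected components. The single zero eigenvalue shows the graph is connected. The eigenvalues sum to 16, which equals trace(L) = 2|E|.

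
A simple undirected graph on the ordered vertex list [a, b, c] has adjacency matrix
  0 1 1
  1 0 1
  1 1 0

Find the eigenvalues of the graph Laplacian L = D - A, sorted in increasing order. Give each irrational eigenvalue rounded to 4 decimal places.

[0, 3, 3]

Reading degrees in the order [a, b, c] gives [2, 2, 2]; set D = diag(2, 2, 2) and form L = D - A. The multiplicity of 0 as a Laplacian eigenvalue equals the number of connected components. There is one zero in the spectrum, matching the 1 component.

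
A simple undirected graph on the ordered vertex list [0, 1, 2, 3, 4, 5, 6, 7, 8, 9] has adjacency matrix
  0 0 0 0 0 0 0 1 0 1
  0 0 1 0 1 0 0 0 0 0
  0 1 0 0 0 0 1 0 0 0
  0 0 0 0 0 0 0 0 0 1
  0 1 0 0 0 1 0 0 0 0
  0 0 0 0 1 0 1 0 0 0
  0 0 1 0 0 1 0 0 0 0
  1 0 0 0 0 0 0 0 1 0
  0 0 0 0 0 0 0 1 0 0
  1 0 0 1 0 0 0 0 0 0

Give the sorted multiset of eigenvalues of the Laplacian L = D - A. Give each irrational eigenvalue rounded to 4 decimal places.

Each diagonal entry of L is the vertex degree and each off-diagonal entry is -1 where an edge is present, 0 otherwise; in the order [0, 1, 2, 3, 4, 5, 6, 7, 8, 9] the diagonal is [2, 2, 2, 1, 2, 2, 2, 2, 1, 2]. Since every row of L sums to 0, the all-ones vector is in the kernel and 0 is an eigenvalue. The 2 zero eigenvalues correspond to the 2 connected components. There are 2 zeros in the spectrum, matching the 2 components.

[0, 0, 0.3820, 1.3820, 1.3820, 1.3820, 2.6180, 3.6180, 3.6180, 3.6180]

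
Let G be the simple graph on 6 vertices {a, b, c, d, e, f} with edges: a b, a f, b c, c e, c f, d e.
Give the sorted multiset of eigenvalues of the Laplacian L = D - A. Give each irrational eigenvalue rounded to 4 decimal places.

Each diagonal entry of L is the vertex degree and each off-diagonal entry is -1 where an edge is present, 0 otherwise; in the order [a, b, c, d, e, f] the diagonal is [2, 2, 3, 1, 2, 2]. Diagonalising L (or applying a numerical eigensolver to the 6x6 matrix) gives the spectrum above. The single zero eigenvalue shows the graph is connected. By the matrix-tree theorem the graph has (1/6) * product of the nonzero eigenvalues = 4 spanning trees. The eigenvalues sum to 12, which equals trace(L) = 2|E|.

[0, 0.4384, 2, 2, 3, 4.5616]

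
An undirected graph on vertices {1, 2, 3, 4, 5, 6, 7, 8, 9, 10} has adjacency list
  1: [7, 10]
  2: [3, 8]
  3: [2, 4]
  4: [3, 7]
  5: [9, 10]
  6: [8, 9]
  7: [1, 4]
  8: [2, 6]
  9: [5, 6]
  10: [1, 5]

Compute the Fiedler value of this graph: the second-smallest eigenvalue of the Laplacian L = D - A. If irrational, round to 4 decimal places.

Reading degrees in the order [1, 2, 3, 4, 5, 6, 7, 8, 9, 10] gives [2, 2, 2, 2, 2, 2, 2, 2, 2, 2]; set D = diag(2, 2, 2, 2, 2, 2, 2, 2, 2, 2) and form L = D - A. The sorted Laplacian eigenvalues are [0, 0.3820, 0.3820, 1.3820, 1.3820, 2.6180, 2.6180, 3.6180, 3.6180, 4]; the algebraic connectivity is the second entry, 0.3820.

0.3820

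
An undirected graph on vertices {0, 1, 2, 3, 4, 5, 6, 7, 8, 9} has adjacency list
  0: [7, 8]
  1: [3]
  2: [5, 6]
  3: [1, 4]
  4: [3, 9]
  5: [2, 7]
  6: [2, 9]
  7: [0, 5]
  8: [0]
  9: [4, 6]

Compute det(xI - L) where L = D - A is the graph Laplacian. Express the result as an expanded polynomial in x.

x^10 - 18x^9 + 136x^8 - 560x^7 + 1365x^6 - 2002x^5 + 1716x^4 - 792x^3 + 165x^2 - 10x

Reading degrees in the order [0, 1, 2, 3, 4, 5, 6, 7, 8, 9] gives [2, 1, 2, 2, 2, 2, 2, 2, 1, 2]; set D = diag(2, 1, 2, 2, 2, 2, 2, 2, 1, 2) and form L = D - A. L has integer entries, so p(x) = det(xI - L) has integer coefficients. Expanding the determinant yields x^10 - 18x^9 + 136x^8 - 560x^7 + 1365x^6 - 2002x^5 + 1716x^4 - 792x^3 + 165x^2 - 10x. Since p(0) = det(-L) = 0, x divides p(x). There is one zero in the spectrum, matching the 1 component.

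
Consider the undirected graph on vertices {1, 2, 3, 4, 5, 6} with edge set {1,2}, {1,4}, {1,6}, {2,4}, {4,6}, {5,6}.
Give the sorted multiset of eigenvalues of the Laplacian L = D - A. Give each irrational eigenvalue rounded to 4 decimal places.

[0, 0, 0.8299, 2.6889, 4, 4.4812]

Each diagonal entry of L is the vertex degree and each off-diagonal entry is -1 where an edge is present, 0 otherwise; in the order [1, 2, 3, 4, 5, 6] the diagonal is [3, 2, 0, 3, 1, 3]. The multiplicity of 0 as a Laplacian eigenvalue equals the number of connected components. The 2 zero eigenvalues correspond to the 2 connected components. The eigenvalues sum to 12, which equals trace(L) = 2|E|.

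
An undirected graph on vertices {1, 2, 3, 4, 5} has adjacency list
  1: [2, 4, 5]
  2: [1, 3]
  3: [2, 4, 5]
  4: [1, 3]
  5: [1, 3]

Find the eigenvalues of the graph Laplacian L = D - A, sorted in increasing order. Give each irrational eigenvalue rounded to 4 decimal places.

[0, 2, 2, 3, 5]

Reading degrees in the order [1, 2, 3, 4, 5] gives [3, 2, 3, 2, 2]; set D = diag(3, 2, 3, 2, 2) and form L = D - A. Since every row of L sums to 0, the all-ones vector is in the kernel and 0 is an eigenvalue. The single zero eigenvalue shows the graph is connected.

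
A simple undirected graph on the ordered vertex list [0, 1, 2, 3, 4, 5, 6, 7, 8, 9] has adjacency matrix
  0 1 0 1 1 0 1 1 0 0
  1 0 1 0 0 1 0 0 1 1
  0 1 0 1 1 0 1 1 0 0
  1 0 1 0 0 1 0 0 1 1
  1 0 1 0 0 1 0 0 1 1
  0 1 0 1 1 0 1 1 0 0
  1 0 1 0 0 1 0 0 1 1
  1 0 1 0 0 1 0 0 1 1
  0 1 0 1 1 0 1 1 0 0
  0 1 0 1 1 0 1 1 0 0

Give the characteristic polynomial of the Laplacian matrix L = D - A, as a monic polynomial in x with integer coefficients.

Reading degrees in the order [0, 1, 2, 3, 4, 5, 6, 7, 8, 9] gives [5, 5, 5, 5, 5, 5, 5, 5, 5, 5]; set D = diag(5, 5, 5, 5, 5, 5, 5, 5, 5, 5) and form L = D - A. The eigenvalues of L are [0, 5, 5, 5, 5, 5, 5, 5, 5, 10]; the characteristic polynomial is the product of (x - lambda_i), which multiplies out to x^10 - 50x^9 + 1100x^8 - 14000x^7 + 113750x^6 - 612500x^5 + 2187500x^4 - 5000000x^3 + 6640625x^2 - 3906250x. Since p(0) = det(-L) = 0, x divides p(x).

x^10 - 50x^9 + 1100x^8 - 14000x^7 + 113750x^6 - 612500x^5 + 2187500x^4 - 5000000x^3 + 6640625x^2 - 3906250x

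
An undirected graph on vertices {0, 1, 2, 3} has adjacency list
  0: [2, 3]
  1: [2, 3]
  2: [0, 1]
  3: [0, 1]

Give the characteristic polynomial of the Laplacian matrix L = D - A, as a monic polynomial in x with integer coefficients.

Each diagonal entry of L is the vertex degree and each off-diagonal entry is -1 where an edge is present, 0 otherwise; in the order [0, 1, 2, 3] the diagonal is [2, 2, 2, 2]. Computing det(xI - L) by cofactor expansion (or equivalently via sum-over-permutations) gives x^4 - 8x^3 + 20x^2 - 16x. The constant term is 0 because L is singular (the all-ones vector lies in its kernel). The largest eigenvalue, 4, is at most the vertex count 4. There is one zero in the spectrum, matching the 1 component.

x^4 - 8x^3 + 20x^2 - 16x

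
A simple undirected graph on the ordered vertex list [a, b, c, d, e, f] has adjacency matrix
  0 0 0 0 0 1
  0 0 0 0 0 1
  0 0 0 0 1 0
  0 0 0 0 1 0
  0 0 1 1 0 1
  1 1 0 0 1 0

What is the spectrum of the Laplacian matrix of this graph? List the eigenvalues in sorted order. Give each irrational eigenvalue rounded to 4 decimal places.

[0, 0.4384, 1, 1, 3, 4.5616]

With the vertex order [a, b, c, d, e, f], the degrees are [1, 1, 1, 1, 3, 3], giving D = diag(1, 1, 1, 1, 3, 3) and L = D - A. Since every row of L sums to 0, the all-ones vector is in the kernel and 0 is an eigenvalue. The largest eigenvalue, 4.5616, is at most the vertex count 6.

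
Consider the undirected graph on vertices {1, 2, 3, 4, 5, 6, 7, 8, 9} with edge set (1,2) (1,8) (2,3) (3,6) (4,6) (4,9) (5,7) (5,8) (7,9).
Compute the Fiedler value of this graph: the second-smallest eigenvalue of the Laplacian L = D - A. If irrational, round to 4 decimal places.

0.4679

Each diagonal entry of L is the vertex degree and each off-diagonal entry is -1 where an edge is present, 0 otherwise; in the order [1, 2, 3, 4, 5, 6, 7, 8, 9] the diagonal is [2, 2, 2, 2, 2, 2, 2, 2, 2]. The sorted Laplacian eigenvalues are [0, 0.4679, 0.4679, 1.6527, 1.6527, 3, 3, 3.8794, 3.8794]; the algebraic connectivity is the second entry, 0.4679. By the matrix-tree theorem the graph has (1/9) * product of the nonzero eigenvalues = 9 spanning trees. There is one zero in the spectrum, matching the 1 component.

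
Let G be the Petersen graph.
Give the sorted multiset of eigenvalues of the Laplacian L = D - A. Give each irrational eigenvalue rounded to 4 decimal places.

The graph has 10 vertices and degree multiset [3, 3, 3, 3, 3, 3, 3, 3, 3, 3]; D is the diagonal matrix of degrees and L = D - A. Diagonalising L (or applying a numerical eigensolver to the 10x10 matrix) gives the spectrum above.

[0, 2, 2, 2, 2, 2, 5, 5, 5, 5]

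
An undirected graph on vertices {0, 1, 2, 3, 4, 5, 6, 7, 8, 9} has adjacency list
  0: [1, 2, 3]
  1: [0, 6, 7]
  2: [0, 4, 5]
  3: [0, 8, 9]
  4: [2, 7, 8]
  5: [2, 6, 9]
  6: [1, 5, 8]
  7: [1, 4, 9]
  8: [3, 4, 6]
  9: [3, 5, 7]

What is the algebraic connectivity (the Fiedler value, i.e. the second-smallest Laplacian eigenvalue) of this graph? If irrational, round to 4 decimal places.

2

Reading degrees in the order [0, 1, 2, 3, 4, 5, 6, 7, 8, 9] gives [3, 3, 3, 3, 3, 3, 3, 3, 3, 3]; set D = diag(3, 3, 3, 3, 3, 3, 3, 3, 3, 3) and form L = D - A. The sorted Laplacian eigenvalues are [0, 2, 2, 2, 2, 2, 5, 5, 5, 5]; the algebraic connectivity is the second entry, 2. There is one zero in the spectrum, matching the 1 component.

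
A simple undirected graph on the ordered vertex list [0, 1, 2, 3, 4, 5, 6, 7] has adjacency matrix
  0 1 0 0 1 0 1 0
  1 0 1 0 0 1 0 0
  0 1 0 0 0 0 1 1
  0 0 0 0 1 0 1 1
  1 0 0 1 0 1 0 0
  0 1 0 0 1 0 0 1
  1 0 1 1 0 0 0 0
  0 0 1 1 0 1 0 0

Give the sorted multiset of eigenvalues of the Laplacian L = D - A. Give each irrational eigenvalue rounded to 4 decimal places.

[0, 2, 2, 2, 4, 4, 4, 6]

Reading degrees in the order [0, 1, 2, 3, 4, 5, 6, 7] gives [3, 3, 3, 3, 3, 3, 3, 3]; set D = diag(3, 3, 3, 3, 3, 3, 3, 3) and form L = D - A. Since every row of L sums to 0, the all-ones vector is in the kernel and 0 is an eigenvalue. The eigenvalues sum to 24, which equals trace(L) = 2|E|.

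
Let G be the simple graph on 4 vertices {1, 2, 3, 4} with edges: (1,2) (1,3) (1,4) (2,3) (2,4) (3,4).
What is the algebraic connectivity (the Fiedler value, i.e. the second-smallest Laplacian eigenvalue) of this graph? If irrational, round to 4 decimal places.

Each diagonal entry of L is the vertex degree and each off-diagonal entry is -1 where an edge is present, 0 otherwise; in the order [1, 2, 3, 4] the diagonal is [3, 3, 3, 3]. The sorted Laplacian eigenvalues are [0, 4, 4, 4]; the algebraic connectivity is the second entry, 4. There is one zero in the spectrum, matching the 1 component. The eigenvalues sum to 12, which equals trace(L) = 2|E|.

4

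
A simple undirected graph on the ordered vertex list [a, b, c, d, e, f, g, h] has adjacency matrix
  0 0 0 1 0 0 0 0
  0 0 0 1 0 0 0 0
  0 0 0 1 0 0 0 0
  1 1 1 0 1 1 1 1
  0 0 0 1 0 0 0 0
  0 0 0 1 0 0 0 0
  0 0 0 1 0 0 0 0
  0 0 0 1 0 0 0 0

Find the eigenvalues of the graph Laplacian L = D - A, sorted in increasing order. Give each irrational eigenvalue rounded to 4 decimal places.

Each diagonal entry of L is the vertex degree and each off-diagonal entry is -1 where an edge is present, 0 otherwise; in the order [a, b, c, d, e, f, g, h] the diagonal is [1, 1, 1, 7, 1, 1, 1, 1]. The multiplicity of 0 as a Laplacian eigenvalue equals the number of connected components. The single zero eigenvalue shows the graph is connected. By the matrix-tree theorem the graph has (1/8) * product of the nonzero eigenvalues = 1 spanning tree. The eigenvalues sum to 14, which equals trace(L) = 2|E|.

[0, 1, 1, 1, 1, 1, 1, 8]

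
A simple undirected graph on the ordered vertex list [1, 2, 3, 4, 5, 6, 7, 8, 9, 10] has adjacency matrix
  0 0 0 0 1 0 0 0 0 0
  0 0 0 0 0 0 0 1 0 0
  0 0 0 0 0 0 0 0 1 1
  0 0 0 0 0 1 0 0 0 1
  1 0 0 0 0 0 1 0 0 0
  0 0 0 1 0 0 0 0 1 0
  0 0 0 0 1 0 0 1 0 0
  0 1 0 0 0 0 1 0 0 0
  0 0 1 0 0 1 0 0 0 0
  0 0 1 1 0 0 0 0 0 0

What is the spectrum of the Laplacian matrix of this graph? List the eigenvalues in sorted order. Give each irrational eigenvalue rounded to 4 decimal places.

With the vertex order [1, 2, 3, 4, 5, 6, 7, 8, 9, 10], the degrees are [1, 1, 2, 2, 2, 2, 2, 2, 2, 2], giving D = diag(1, 1, 2, 2, 2, 2, 2, 2, 2, 2) and L = D - A. Since every row of L sums to 0, the all-ones vector is in the kernel and 0 is an eigenvalue. The 2 zero eigenvalues correspond to the 2 connected components. The largest eigenvalue, 3.6180, is at most the vertex count 10. The eigenvalues sum to 18, which equals trace(L) = 2|E|.

[0, 0, 0.3820, 1.3820, 1.3820, 1.3820, 2.6180, 3.6180, 3.6180, 3.6180]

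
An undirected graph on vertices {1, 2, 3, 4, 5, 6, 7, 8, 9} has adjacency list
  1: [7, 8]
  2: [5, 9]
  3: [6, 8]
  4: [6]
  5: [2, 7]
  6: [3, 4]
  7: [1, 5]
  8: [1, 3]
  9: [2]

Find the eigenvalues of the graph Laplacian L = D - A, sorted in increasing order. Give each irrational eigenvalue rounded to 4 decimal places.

[0, 0.1206, 0.4679, 1, 1.6527, 2.3473, 3, 3.5321, 3.8794]

With the vertex order [1, 2, 3, 4, 5, 6, 7, 8, 9], the degrees are [2, 2, 2, 1, 2, 2, 2, 2, 1], giving D = diag(2, 2, 2, 1, 2, 2, 2, 2, 1) and L = D - A. Diagonalising L (or applying a numerical eigensolver to the 9x9 matrix) gives the spectrum above. By the matrix-tree theorem the graph has (1/9) * product of the nonzero eigenvalues = 1 spanning tree.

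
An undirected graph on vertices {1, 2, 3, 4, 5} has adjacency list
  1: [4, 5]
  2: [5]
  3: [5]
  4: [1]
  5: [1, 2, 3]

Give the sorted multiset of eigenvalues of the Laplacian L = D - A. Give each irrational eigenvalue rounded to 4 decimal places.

Reading degrees in the order [1, 2, 3, 4, 5] gives [2, 1, 1, 1, 3]; set D = diag(2, 1, 1, 1, 3) and form L = D - A. Since every row of L sums to 0, the all-ones vector is in the kernel and 0 is an eigenvalue. The single zero eigenvalue shows the graph is connected. By the matrix-tree theorem the graph has (1/5) * product of the nonzero eigenvalues = 1 spanning tree. There is one zero in the spectrum, matching the 1 component.

[0, 0.5188, 1, 2.3111, 4.1701]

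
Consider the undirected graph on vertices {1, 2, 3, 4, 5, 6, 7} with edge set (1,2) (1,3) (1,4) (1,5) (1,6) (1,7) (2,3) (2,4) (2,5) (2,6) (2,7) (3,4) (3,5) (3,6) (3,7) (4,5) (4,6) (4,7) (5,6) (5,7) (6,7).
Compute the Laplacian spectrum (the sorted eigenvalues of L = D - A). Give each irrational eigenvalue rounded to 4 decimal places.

Each diagonal entry of L is the vertex degree and each off-diagonal entry is -1 where an edge is present, 0 otherwise; in the order [1, 2, 3, 4, 5, 6, 7] the diagonal is [6, 6, 6, 6, 6, 6, 6]. Diagonalising L (or applying a numerical eigensolver to the 7x7 matrix) gives the spectrum above. The single zero eigenvalue shows the graph is connected. There is one zero in the spectrum, matching the 1 component.

[0, 7, 7, 7, 7, 7, 7]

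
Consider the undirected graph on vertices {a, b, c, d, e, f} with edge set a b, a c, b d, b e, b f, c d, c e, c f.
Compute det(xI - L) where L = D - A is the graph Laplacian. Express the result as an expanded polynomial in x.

Reading degrees in the order [a, b, c, d, e, f] gives [2, 4, 4, 2, 2, 2]; set D = diag(2, 4, 4, 2, 2, 2) and form L = D - A. The eigenvalues of L are [0, 2, 2, 2, 4, 6]; the characteristic polynomial is the product of (x - lambda_i), which multiplies out to x^6 - 16x^5 + 96x^4 - 272x^3 + 368x^2 - 192x. The coefficient of x^5 equals -trace(L) = -16, matching the sum of degrees.

x^6 - 16x^5 + 96x^4 - 272x^3 + 368x^2 - 192x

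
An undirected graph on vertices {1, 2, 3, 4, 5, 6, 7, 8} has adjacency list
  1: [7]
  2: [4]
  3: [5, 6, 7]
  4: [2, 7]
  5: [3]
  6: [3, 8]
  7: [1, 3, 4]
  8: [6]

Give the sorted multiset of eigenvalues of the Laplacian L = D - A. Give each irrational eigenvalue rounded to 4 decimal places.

[0, 0.2509, 0.5858, 0.7287, 2, 2.3349, 3.4142, 4.6855]

Reading degrees in the order [1, 2, 3, 4, 5, 6, 7, 8] gives [1, 1, 3, 2, 1, 2, 3, 1]; set D = diag(1, 1, 3, 2, 1, 2, 3, 1) and form L = D - A. Diagonalising L (or applying a numerical eigensolver to the 8x8 matrix) gives the spectrum above. The largest eigenvalue, 4.6855, is at most the vertex count 8. There is one zero in the spectrum, matching the 1 component.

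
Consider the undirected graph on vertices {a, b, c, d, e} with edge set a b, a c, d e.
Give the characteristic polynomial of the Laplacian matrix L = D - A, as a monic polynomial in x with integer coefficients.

x^5 - 6x^4 + 11x^3 - 6x^2

Reading degrees in the order [a, b, c, d, e] gives [2, 1, 1, 1, 1]; set D = diag(2, 1, 1, 1, 1) and form L = D - A. Computing det(xI - L) by cofactor expansion (or equivalently via sum-over-permutations) gives x^5 - 6x^4 + 11x^3 - 6x^2. The coefficient of x^4 equals -trace(L) = -6, matching the sum of degrees. The largest eigenvalue, 3, is at most the vertex count 5.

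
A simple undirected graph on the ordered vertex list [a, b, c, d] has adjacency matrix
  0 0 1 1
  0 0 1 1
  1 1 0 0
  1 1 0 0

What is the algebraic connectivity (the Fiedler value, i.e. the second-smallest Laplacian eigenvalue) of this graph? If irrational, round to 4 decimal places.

Each diagonal entry of L is the vertex degree and each off-diagonal entry is -1 where an edge is present, 0 otherwise; in the order [a, b, c, d] the diagonal is [2, 2, 2, 2]. The smallest Laplacian eigenvalue is always 0. The next one, lambda_2 = 2, measures how hard the graph is to disconnect: larger values mean better connectivity.

2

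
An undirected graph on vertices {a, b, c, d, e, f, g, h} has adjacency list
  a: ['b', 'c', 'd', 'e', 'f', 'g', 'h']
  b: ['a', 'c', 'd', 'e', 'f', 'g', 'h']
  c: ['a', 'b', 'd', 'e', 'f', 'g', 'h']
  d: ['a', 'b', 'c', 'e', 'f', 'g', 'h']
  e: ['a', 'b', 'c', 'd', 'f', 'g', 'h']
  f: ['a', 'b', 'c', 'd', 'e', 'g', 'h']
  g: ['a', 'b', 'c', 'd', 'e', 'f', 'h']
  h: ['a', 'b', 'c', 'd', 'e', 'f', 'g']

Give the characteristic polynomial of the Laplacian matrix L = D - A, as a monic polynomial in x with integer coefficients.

Each diagonal entry of L is the vertex degree and each off-diagonal entry is -1 where an edge is present, 0 otherwise; in the order [a, b, c, d, e, f, g, h] the diagonal is [7, 7, 7, 7, 7, 7, 7, 7]. The eigenvalues of L are [0, 8, 8, 8, 8, 8, 8, 8]; the characteristic polynomial is the product of (x - lambda_i), which multiplies out to x^8 - 56x^7 + 1344x^6 - 17920x^5 + 143360x^4 - 688128x^3 + 1835008x^2 - 2097152x. The constant term is 0 because L is singular (the all-ones vector lies in its kernel).

x^8 - 56x^7 + 1344x^6 - 17920x^5 + 143360x^4 - 688128x^3 + 1835008x^2 - 2097152x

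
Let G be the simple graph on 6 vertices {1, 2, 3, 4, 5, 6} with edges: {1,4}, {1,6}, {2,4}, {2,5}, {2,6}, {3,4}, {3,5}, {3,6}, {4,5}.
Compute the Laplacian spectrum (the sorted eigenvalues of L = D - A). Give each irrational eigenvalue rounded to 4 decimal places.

[0, 1.7857, 3, 3, 4.5392, 5.6751]

Each diagonal entry of L is the vertex degree and each off-diagonal entry is -1 where an edge is present, 0 otherwise; in the order [1, 2, 3, 4, 5, 6] the diagonal is [2, 3, 3, 4, 3, 3]. The multiplicity of 0 as a Laplacian eigenvalue equals the number of connected components. There is one zero in the spectrum, matching the 1 component.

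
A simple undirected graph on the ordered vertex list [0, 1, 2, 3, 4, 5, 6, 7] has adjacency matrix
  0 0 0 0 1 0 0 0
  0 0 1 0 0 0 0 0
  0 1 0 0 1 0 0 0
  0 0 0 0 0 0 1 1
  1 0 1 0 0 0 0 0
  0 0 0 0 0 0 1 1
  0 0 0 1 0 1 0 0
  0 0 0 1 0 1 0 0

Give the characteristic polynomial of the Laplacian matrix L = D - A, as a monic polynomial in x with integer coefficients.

With the vertex order [0, 1, 2, 3, 4, 5, 6, 7], the degrees are [1, 1, 2, 2, 2, 2, 2, 2], giving D = diag(1, 1, 2, 2, 2, 2, 2, 2) and L = D - A. L has integer entries, so p(x) = det(xI - L) has integer coefficients. Expanding the determinant yields x^8 - 14x^7 + 78x^6 - 220x^5 + 328x^4 - 240x^3 + 64x^2. The constant term is 0 because L is singular (the all-ones vector lies in its kernel). The eigenvalues sum to 14, which equals trace(L) = 2|E|. There are 2 zeros in the spectrum, matching the 2 components.

x^8 - 14x^7 + 78x^6 - 220x^5 + 328x^4 - 240x^3 + 64x^2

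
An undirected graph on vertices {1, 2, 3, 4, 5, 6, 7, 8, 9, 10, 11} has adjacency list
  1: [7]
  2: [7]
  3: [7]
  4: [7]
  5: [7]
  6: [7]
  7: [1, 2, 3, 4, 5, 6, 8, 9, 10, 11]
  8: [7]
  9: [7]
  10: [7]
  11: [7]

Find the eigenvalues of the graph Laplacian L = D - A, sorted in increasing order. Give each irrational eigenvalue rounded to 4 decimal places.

[0, 1, 1, 1, 1, 1, 1, 1, 1, 1, 11]

With the vertex order [1, 2, 3, 4, 5, 6, 7, 8, 9, 10, 11], the degrees are [1, 1, 1, 1, 1, 1, 10, 1, 1, 1, 1], giving D = diag(1, 1, 1, 1, 1, 1, 10, 1, 1, 1, 1) and L = D - A. The multiplicity of 0 as a Laplacian eigenvalue equals the number of connected components. The largest eigenvalue, 11, is at most the vertex count 11. There is one zero in the spectrum, matching the 1 component.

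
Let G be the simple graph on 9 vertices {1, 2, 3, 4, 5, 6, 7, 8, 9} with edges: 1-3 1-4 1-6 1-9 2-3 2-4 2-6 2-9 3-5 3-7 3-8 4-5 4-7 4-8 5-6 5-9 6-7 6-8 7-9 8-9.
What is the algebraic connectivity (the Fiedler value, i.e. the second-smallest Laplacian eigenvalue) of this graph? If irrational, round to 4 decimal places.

With the vertex order [1, 2, 3, 4, 5, 6, 7, 8, 9], the degrees are [4, 4, 5, 5, 4, 5, 4, 4, 5], giving D = diag(4, 4, 5, 5, 4, 5, 4, 4, 5) and L = D - A. The smallest Laplacian eigenvalue is always 0. The next one, lambda_2 = 4, measures how hard the graph is to disconnect: larger values mean better connectivity. The eigenvalues sum to 40, which equals trace(L) = 2|E|. By the matrix-tree theorem the graph has (1/9) * product of the nonzero eigenvalues = 32000 spanning trees.

4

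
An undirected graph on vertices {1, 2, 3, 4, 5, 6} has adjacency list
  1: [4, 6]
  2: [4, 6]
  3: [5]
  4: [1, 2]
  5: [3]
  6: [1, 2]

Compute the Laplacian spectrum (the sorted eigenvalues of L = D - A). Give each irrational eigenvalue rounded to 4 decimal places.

Each diagonal entry of L is the vertex degree and each off-diagonal entry is -1 where an edge is present, 0 otherwise; in the order [1, 2, 3, 4, 5, 6] the diagonal is [2, 2, 1, 2, 1, 2]. L is symmetric positive semidefinite, so every eigenvalue is real and nonnegative. The 2 zero eigenvalues correspond to the 2 connected components. There are 2 zeros in the spectrum, matching the 2 components.

[0, 0, 2, 2, 2, 4]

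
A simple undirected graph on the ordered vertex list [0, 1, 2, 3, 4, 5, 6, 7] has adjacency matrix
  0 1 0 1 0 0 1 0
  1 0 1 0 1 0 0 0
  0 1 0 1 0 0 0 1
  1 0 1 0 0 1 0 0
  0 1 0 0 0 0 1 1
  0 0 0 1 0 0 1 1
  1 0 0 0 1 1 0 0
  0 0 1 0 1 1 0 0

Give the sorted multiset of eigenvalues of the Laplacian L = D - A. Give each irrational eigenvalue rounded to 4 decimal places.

[0, 2, 2, 2, 4, 4, 4, 6]

Reading degrees in the order [0, 1, 2, 3, 4, 5, 6, 7] gives [3, 3, 3, 3, 3, 3, 3, 3]; set D = diag(3, 3, 3, 3, 3, 3, 3, 3) and form L = D - A. Diagonalising L (or applying a numerical eigensolver to the 8x8 matrix) gives the spectrum above. By the matrix-tree theorem the graph has (1/8) * product of the nonzero eigenvalues = 384 spanning trees.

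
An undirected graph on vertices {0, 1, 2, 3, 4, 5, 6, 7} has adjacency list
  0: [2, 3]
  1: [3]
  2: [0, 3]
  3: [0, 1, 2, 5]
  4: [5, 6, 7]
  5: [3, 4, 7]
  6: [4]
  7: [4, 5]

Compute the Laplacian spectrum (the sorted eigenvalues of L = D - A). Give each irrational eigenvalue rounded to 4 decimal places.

[0, 0.3030, 1, 1.1479, 3, 3.2627, 4, 5.2863]

Each diagonal entry of L is the vertex degree and each off-diagonal entry is -1 where an edge is present, 0 otherwise; in the order [0, 1, 2, 3, 4, 5, 6, 7] the diagonal is [2, 1, 2, 4, 3, 3, 1, 2]. Diagonalising L (or applying a numerical eigensolver to the 8x8 matrix) gives the spectrum above. There is one zero in the spectrum, matching the 1 component.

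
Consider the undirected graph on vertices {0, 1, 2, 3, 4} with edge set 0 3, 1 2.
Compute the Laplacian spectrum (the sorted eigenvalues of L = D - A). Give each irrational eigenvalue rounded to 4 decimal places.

[0, 0, 0, 2, 2]

With the vertex order [0, 1, 2, 3, 4], the degrees are [1, 1, 1, 1, 0], giving D = diag(1, 1, 1, 1, 0) and L = D - A. L is symmetric positive semidefinite, so every eigenvalue is real and nonnegative. The 3 zero eigenvalues correspond to the 3 connected components. There are 3 zeros in the spectrum, matching the 3 components.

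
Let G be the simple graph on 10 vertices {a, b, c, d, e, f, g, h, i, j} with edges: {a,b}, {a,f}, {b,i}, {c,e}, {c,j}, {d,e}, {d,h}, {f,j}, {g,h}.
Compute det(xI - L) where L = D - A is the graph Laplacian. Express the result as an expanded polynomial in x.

Each diagonal entry of L is the vertex degree and each off-diagonal entry is -1 where an edge is present, 0 otherwise; in the order [a, b, c, d, e, f, g, h, i, j] the diagonal is [2, 2, 2, 2, 2, 2, 1, 2, 1, 2]. Computing det(xI - L) by cofactor expansion (or equivalently via sum-over-permutations) gives x^10 - 18x^9 + 136x^8 - 560x^7 + 1365x^6 - 2002x^5 + 1716x^4 - 792x^3 + 165x^2 - 10x. The constant term is 0 because L is singular (the all-ones vector lies in its kernel). The eigenvalues sum to 18, which equals trace(L) = 2|E|. By the matrix-tree theorem the graph has (1/10) * product of the nonzero eigenvalues = 1 spanning tree.

x^10 - 18x^9 + 136x^8 - 560x^7 + 1365x^6 - 2002x^5 + 1716x^4 - 792x^3 + 165x^2 - 10x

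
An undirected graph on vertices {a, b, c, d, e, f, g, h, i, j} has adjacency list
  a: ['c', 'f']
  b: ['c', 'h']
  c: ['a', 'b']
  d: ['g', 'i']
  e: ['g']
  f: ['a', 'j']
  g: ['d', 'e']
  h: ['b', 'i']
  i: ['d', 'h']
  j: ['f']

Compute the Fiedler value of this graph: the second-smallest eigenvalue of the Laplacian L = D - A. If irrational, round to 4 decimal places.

With the vertex order [a, b, c, d, e, f, g, h, i, j], the degrees are [2, 2, 2, 2, 1, 2, 2, 2, 2, 1], giving D = diag(2, 2, 2, 2, 1, 2, 2, 2, 2, 1) and L = D - A. The sorted Laplacian eigenvalues are [0, 0.0979, 0.3820, 0.8244, 1.3820, 2, 2.6180, 3.1756, 3.6180, 3.9021]; the algebraic connectivity is the second entry, 0.0979.

0.0979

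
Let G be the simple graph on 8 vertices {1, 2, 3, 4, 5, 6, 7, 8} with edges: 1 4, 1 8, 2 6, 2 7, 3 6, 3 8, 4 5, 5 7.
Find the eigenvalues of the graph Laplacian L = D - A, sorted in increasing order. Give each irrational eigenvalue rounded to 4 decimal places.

[0, 0.5858, 0.5858, 2, 2, 3.4142, 3.4142, 4]

With the vertex order [1, 2, 3, 4, 5, 6, 7, 8], the degrees are [2, 2, 2, 2, 2, 2, 2, 2], giving D = diag(2, 2, 2, 2, 2, 2, 2, 2) and L = D - A. The multiplicity of 0 as a Laplacian eigenvalue equals the number of connected components. By the matrix-tree theorem the graph has (1/8) * product of the nonzero eigenvalues = 8 spanning trees.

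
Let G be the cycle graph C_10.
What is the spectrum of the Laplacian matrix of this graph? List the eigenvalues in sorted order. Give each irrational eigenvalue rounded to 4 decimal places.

[0, 0.3820, 0.3820, 1.3820, 1.3820, 2.6180, 2.6180, 3.6180, 3.6180, 4]

The graph has 10 vertices and degree multiset [2, 2, 2, 2, 2, 2, 2, 2, 2, 2]; D is the diagonal matrix of degrees and L = D - A. Diagonalising L (or applying a numerical eigensolver to the 10x10 matrix) gives the spectrum above. The single zero eigenvalue shows the graph is connected. There is one zero in the spectrum, matching the 1 component. The eigenvalues sum to 20, which equals trace(L) = 2|E|.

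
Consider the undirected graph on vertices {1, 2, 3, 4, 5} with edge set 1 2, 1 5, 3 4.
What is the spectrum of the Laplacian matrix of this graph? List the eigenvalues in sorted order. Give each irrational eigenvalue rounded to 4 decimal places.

[0, 0, 1, 2, 3]

With the vertex order [1, 2, 3, 4, 5], the degrees are [2, 1, 1, 1, 1], giving D = diag(2, 1, 1, 1, 1) and L = D - A. Since every row of L sums to 0, the all-ones vector is in the kernel and 0 is an eigenvalue. The 2 zero eigenvalues correspond to the 2 connected components. There are 2 zeros in the spectrum, matching the 2 components.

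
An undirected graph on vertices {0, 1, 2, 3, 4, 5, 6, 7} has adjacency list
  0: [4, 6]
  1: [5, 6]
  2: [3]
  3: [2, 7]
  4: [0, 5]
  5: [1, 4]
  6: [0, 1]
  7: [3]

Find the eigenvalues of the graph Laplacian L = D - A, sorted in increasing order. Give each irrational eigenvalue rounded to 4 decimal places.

[0, 0, 1, 1.3820, 1.3820, 3, 3.6180, 3.6180]

Reading degrees in the order [0, 1, 2, 3, 4, 5, 6, 7] gives [2, 2, 1, 2, 2, 2, 2, 1]; set D = diag(2, 2, 1, 2, 2, 2, 2, 1) and form L = D - A. Diagonalising L (or applying a numerical eigensolver to the 8x8 matrix) gives the spectrum above. The 2 zero eigenvalues correspond to the 2 connected components. There are 2 zeros in the spectrum, matching the 2 components. The largest eigenvalue, 3.6180, is at most the vertex count 8.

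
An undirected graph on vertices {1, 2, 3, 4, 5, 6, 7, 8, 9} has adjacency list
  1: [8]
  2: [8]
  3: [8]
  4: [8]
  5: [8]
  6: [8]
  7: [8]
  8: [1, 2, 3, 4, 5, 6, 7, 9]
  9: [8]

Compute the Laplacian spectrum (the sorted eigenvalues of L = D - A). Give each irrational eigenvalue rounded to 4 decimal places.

Reading degrees in the order [1, 2, 3, 4, 5, 6, 7, 8, 9] gives [1, 1, 1, 1, 1, 1, 1, 8, 1]; set D = diag(1, 1, 1, 1, 1, 1, 1, 8, 1) and form L = D - A. L is symmetric positive semidefinite, so every eigenvalue is real and nonnegative. By the matrix-tree theorem the graph has (1/9) * product of the nonzero eigenvalues = 1 spanning tree. There is one zero in the spectrum, matching the 1 component.

[0, 1, 1, 1, 1, 1, 1, 1, 9]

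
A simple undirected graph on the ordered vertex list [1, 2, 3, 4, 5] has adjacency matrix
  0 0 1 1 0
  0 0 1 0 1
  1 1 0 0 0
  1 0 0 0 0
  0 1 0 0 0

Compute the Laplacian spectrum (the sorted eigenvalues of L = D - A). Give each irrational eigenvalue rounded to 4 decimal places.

[0, 0.3820, 1.3820, 2.6180, 3.6180]

With the vertex order [1, 2, 3, 4, 5], the degrees are [2, 2, 2, 1, 1], giving D = diag(2, 2, 2, 1, 1) and L = D - A. L is symmetric positive semidefinite, so every eigenvalue is real and nonnegative. The single zero eigenvalue shows the graph is connected. The eigenvalues sum to 8, which equals trace(L) = 2|E|.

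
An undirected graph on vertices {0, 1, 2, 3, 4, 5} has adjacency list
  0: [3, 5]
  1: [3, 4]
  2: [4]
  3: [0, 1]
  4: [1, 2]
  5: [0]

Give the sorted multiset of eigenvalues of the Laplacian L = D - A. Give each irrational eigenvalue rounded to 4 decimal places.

Each diagonal entry of L is the vertex degree and each off-diagonal entry is -1 where an edge is present, 0 otherwise; in the order [0, 1, 2, 3, 4, 5] the diagonal is [2, 2, 1, 2, 2, 1]. Since every row of L sums to 0, the all-ones vector is in the kernel and 0 is an eigenvalue. The single zero eigenvalue shows the graph is connected. There is one zero in the spectrum, matching the 1 component.

[0, 0.2679, 1, 2, 3, 3.7321]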